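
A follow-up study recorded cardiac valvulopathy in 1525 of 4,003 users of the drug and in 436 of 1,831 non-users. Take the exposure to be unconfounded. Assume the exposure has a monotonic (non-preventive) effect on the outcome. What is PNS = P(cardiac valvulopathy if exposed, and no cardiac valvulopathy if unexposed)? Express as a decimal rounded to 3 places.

PNS ≈ 0.143

p₁ = P(outcome | exposed) = 1525/4003 = 0.38096
p₀ = P(outcome | unexposed) = 436/1831 = 0.23812
Under exogeneity and monotonicity, PNS = p₁ − p₀.
PNS = 0.38096 − 0.23812 = 0.14284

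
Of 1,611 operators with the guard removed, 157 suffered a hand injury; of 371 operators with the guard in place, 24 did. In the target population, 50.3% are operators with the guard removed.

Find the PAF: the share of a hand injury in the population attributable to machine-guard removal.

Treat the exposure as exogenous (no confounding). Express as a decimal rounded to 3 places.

p₁ = P(outcome | exposed) = 157/1611 = 0.097455
p₀ = P(outcome | unexposed) = 24/371 = 0.06469
Overall risk P(Y=1) = π·p₁ + (1−π)·p₀ = 0.503×0.097455 + 0.497×0.06469 = 0.081171.
Under exogeneity, PAF = [P(Y=1) − p₀] / P(Y=1).
PAF = (0.081171 − 0.06469) / 0.081171 ≈ 0.2030

PAF ≈ 0.203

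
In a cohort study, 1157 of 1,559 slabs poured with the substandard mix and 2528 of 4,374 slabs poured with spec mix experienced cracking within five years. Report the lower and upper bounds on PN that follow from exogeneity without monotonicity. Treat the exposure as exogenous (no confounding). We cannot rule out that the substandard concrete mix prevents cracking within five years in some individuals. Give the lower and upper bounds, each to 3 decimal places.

p₁ = P(outcome | exposed) = 1157/1559 = 0.74214
p₀ = P(outcome | unexposed) = 2528/4374 = 0.57796
Under exogeneity alone the bounds on PN are max{0,(p₁−p₀)/p₁} ≤ PN ≤ min{1,(1−p₀)/p₁}.
  lower = (p₁ − p₀)/p₁ = 0.16418 / 0.74214 ≈ 0.2212
  upper = min{1, (1 − p₀)/p₁} = 0.42204 / 0.74214 ≈ 0.5687

0.221 ≤ PN ≤ 0.569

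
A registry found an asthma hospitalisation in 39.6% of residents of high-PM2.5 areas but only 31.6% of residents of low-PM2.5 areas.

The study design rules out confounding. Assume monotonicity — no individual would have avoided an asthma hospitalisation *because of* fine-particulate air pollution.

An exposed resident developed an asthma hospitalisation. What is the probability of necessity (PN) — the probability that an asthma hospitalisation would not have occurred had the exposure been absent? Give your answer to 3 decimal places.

p₁ = 0.396, p₀ = 0.316.
Under exogeneity and monotonicity, PN = (p₁ − p₀) / p₁.
PN = (0.396 − 0.316) / 0.396 = 0.08 / 0.396 ≈ 0.2020

PN ≈ 0.202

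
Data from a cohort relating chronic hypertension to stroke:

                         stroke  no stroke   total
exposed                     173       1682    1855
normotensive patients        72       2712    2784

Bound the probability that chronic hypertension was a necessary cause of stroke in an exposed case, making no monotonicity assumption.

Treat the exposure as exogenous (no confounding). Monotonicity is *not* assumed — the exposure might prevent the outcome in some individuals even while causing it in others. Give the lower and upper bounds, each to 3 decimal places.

0.723 ≤ PN ≤ 1.000

p₁ = P(outcome | exposed) = 173/1855 = 0.093261
p₀ = P(outcome | unexposed) = 72/2784 = 0.025862
Under exogeneity alone the bounds on PN are max{0,(p₁−p₀)/p₁} ≤ PN ≤ min{1,(1−p₀)/p₁}.
  lower = (p₁ − p₀)/p₁ = 0.067399 / 0.093261 ≈ 0.7227
  upper = min{1, (1 − p₀)/p₁} = 0.97414 / 0.093261 ≈ 10.4452 → capped at 1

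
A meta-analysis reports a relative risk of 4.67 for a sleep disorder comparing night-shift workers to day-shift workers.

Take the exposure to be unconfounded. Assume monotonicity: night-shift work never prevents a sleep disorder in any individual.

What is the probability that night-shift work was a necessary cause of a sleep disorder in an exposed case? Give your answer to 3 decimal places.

Under exogeneity and monotonicity, PN = (RR − 1) / RR = 1 − 1/RR.
PN = (4.67 − 1) / 4.67 = 3.67 / 4.67 ≈ 0.7859

PN ≈ 0.786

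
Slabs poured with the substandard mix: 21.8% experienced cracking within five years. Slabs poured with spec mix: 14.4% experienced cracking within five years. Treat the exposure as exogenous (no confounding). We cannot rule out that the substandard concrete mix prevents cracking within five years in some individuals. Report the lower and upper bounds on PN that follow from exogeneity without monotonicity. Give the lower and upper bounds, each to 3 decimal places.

p₁ = 0.218, p₀ = 0.144.
Under exogeneity alone the bounds on PN are max{0,(p₁−p₀)/p₁} ≤ PN ≤ min{1,(1−p₀)/p₁}.
  lower = (p₁ − p₀)/p₁ = 0.074 / 0.218 ≈ 0.3394
  upper = min{1, (1 − p₀)/p₁} = 0.856 / 0.218 ≈ 3.9266 → capped at 1

0.339 ≤ PN ≤ 1.000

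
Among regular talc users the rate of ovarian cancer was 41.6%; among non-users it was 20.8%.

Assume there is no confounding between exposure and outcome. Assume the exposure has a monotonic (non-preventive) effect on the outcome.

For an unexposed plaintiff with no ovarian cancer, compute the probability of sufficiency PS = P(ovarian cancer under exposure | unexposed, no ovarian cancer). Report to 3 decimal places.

p₁ = 0.416, p₀ = 0.208.
Under exogeneity and monotonicity, PS = (p₁ − p₀) / (1 − p₀).
PS = (0.416 − 0.208) / (1 − 0.208) = 0.208 / 0.792 ≈ 0.2626

PS ≈ 0.263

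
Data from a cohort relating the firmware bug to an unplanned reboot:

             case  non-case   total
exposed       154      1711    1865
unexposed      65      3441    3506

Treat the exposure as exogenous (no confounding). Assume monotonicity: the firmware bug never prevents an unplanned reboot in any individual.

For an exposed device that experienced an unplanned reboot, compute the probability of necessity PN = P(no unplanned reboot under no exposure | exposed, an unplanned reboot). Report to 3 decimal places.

PN ≈ 0.775

p₁ = P(outcome | exposed) = 154/1865 = 0.082574
p₀ = P(outcome | unexposed) = 65/3506 = 0.01854
Under exogeneity and monotonicity, PN = (p₁ − p₀)/p₁.
PN = (0.082574 − 0.01854) / 0.082574 ≈ 0.7755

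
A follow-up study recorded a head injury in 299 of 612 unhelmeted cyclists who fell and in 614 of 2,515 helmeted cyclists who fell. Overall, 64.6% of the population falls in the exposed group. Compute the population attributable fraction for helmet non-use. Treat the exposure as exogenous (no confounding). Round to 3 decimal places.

p₁ = P(outcome | exposed) = 299/612 = 0.48856
p₀ = P(outcome | unexposed) = 614/2515 = 0.24414
Overall risk P(Y=1) = π·p₁ + (1−π)·p₀ = 0.646×0.48856 + 0.354×0.24414 = 0.40203.
Under exogeneity, PAF = [P(Y=1) − p₀] / P(Y=1).
PAF = (0.40203 − 0.24414) / 0.40203 ≈ 0.3928

PAF ≈ 0.393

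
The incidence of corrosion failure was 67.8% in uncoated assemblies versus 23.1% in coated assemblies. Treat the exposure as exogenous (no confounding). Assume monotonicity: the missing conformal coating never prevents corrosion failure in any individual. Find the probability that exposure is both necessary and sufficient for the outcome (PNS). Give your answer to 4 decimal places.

PNS ≈ 0.4470

p₁ = 0.678, p₀ = 0.231.
Under exogeneity and monotonicity, PNS = p₁ − p₀.
PNS = 0.678 − 0.231 = 0.447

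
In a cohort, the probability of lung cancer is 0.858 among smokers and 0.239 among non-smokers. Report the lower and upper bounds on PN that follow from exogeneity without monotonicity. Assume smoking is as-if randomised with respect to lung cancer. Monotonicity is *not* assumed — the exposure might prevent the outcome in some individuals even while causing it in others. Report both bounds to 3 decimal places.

Let p₁ = 0.858, p₀ = 0.239.
Under exogeneity alone the bounds on PN are max{0,(p₁−p₀)/p₁} ≤ PN ≤ min{1,(1−p₀)/p₁}.
  lower = (p₁ − p₀)/p₁ = 0.619 / 0.858 ≈ 0.7214
  upper = min{1, (1 − p₀)/p₁} = 0.761 / 0.858 ≈ 0.8869

0.721 ≤ PN ≤ 0.887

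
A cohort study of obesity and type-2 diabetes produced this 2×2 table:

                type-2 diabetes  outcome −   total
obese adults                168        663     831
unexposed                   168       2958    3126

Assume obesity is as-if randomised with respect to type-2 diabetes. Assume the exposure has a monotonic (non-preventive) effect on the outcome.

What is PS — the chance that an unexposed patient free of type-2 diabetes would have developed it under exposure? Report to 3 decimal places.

p₁ = P(outcome | exposed) = 168/831 = 0.20217
p₀ = P(outcome | unexposed) = 168/3126 = 0.053743
Under exogeneity and monotonicity, PS = (p₁ − p₀) / (1 − p₀).
PS = (0.20217 − 0.053743) / (1 − 0.053743) = 0.14842 / 0.94626 ≈ 0.1569

PS ≈ 0.157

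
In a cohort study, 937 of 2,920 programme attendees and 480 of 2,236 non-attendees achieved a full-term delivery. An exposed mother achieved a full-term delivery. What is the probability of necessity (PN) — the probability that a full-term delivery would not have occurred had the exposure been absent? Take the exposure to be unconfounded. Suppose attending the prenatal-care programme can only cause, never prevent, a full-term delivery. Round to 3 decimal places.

PN ≈ 0.331

p₁ = P(outcome | exposed) = 937/2920 = 0.32089
p₀ = P(outcome | unexposed) = 480/2236 = 0.21467
Under exogeneity and monotonicity, PN = (p₁ − p₀) / p₁.
PN = (0.32089 − 0.21467) / 0.32089 = 0.10622 / 0.32089 ≈ 0.3310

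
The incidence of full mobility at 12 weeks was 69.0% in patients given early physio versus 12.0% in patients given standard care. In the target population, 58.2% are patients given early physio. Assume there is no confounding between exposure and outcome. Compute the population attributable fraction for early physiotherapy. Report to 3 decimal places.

PAF ≈ 0.734

p₁ = 0.69, p₀ = 0.12.
Overall risk P(Y=1) = π·p₁ + (1−π)·p₀ = 0.582×0.69 + 0.418×0.12 = 0.45174.
Under exogeneity, PAF = [P(Y=1) − p₀] / P(Y=1).
PAF = (0.45174 − 0.12) / 0.45174 ≈ 0.7344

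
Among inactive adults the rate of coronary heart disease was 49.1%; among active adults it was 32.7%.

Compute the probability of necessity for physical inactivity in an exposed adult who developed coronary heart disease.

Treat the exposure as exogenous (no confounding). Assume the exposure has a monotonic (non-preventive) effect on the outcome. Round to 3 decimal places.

p₁ = 0.491, p₀ = 0.327.
Under exogeneity and monotonicity, PN = (p₁ − p₀) / p₁.
PN = (0.491 − 0.327) / 0.491 = 0.164 / 0.491 ≈ 0.3340

PN ≈ 0.334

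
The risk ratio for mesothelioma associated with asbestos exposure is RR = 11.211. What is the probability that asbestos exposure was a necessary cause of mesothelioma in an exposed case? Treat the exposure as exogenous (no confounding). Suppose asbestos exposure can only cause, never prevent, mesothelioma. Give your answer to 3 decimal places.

Under exogeneity and monotonicity, PN = (RR − 1) / RR = 1 − 1/RR.
PN = (11.211 − 1) / 11.211 = 10.21 / 11.211 ≈ 0.9108

PN ≈ 0.911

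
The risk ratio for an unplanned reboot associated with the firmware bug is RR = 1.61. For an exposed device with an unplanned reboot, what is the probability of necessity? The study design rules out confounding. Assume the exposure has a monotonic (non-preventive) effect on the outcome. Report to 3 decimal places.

PN ≈ 0.379

Under exogeneity and monotonicity, PN = (RR − 1) / RR = 1 − 1/RR.
PN = (1.61 − 1) / 1.61 = 0.61 / 1.61 ≈ 0.3789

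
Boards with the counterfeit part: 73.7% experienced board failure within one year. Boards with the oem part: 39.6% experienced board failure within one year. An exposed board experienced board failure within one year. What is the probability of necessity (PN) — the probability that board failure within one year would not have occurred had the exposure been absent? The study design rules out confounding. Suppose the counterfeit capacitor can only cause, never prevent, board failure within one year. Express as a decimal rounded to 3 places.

p₁ = 0.737, p₀ = 0.396.
Under exogeneity and monotonicity, PN = (p₁ − p₀) / p₁.
PN = (0.737 − 0.396) / 0.737 = 0.341 / 0.737 ≈ 0.4627

PN ≈ 0.463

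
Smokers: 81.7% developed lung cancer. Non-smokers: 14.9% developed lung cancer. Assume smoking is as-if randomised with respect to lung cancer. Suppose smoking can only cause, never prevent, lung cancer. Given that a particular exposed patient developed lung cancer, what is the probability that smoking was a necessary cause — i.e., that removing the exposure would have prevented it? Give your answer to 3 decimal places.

PN ≈ 0.818

p₁ = 0.817, p₀ = 0.149.
Under exogeneity and monotonicity, PN = (p₁ − p₀) / p₁.
PN = (0.817 − 0.149) / 0.817 = 0.668 / 0.817 ≈ 0.8176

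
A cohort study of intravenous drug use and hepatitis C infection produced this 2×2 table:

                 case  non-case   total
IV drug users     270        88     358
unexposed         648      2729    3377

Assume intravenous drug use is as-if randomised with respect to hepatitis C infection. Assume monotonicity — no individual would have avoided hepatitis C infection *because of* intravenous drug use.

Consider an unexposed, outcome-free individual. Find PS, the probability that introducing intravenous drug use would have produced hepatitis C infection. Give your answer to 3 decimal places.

p₁ = P(outcome | exposed) = 270/358 = 0.75419
p₀ = P(outcome | unexposed) = 648/3377 = 0.19189
Under exogeneity and monotonicity, PS = (p₁ − p₀) / (1 − p₀).
PS = (0.75419 − 0.19189) / (1 − 0.19189) = 0.5623 / 0.80811 ≈ 0.6958

PS ≈ 0.696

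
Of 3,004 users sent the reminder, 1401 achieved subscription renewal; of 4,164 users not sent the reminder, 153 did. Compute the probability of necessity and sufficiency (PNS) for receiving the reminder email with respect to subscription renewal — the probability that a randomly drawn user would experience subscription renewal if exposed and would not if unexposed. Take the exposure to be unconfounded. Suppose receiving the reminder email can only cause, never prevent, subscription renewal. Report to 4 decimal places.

PNS ≈ 0.4296

p₁ = P(outcome | exposed) = 1401/3004 = 0.46638
p₀ = P(outcome | unexposed) = 153/4164 = 0.036744
Under exogeneity and monotonicity, PNS = p₁ − p₀.
PNS = 0.46638 − 0.036744 = 0.42963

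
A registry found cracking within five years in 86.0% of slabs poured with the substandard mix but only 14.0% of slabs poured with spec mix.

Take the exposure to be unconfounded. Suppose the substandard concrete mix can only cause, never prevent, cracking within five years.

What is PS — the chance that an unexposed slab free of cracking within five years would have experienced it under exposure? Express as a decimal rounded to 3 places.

p₁ = 0.86, p₀ = 0.14.
Under exogeneity and monotonicity, PS = (p₁ − p₀) / (1 − p₀).
PS = (0.86 − 0.14) / (1 − 0.14) = 0.72 / 0.86 ≈ 0.8372

PS ≈ 0.837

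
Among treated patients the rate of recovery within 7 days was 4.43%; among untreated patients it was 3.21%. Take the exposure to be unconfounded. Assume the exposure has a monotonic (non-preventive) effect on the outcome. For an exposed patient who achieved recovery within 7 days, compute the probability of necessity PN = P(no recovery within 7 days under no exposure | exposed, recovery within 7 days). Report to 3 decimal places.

PN ≈ 0.275

p₁ = 0.0443, p₀ = 0.0321.
Under exogeneity and monotonicity, PN = (p₁ − p₀) / p₁.
PN = (0.0443 − 0.0321) / 0.0443 = 0.0122 / 0.0443 ≈ 0.2754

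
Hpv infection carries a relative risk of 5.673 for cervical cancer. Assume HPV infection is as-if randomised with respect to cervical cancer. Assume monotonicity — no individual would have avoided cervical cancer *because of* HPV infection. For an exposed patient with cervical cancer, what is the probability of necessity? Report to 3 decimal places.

PN ≈ 0.824

Under exogeneity and monotonicity, PN = (RR − 1) / RR = 1 − 1/RR.
PN = (5.673 − 1) / 5.673 = 4.673 / 5.673 ≈ 0.8237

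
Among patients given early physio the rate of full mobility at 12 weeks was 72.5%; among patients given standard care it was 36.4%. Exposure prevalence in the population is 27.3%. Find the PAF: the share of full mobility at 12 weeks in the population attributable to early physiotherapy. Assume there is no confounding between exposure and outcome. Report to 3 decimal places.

p₁ = 0.725, p₀ = 0.364.
Overall risk P(Y=1) = π·p₁ + (1−π)·p₀ = 0.273×0.725 + 0.727×0.364 = 0.46255.
Under exogeneity, PAF = [P(Y=1) − p₀] / P(Y=1).
PAF = (0.46255 − 0.364) / 0.46255 ≈ 0.2131

PAF ≈ 0.213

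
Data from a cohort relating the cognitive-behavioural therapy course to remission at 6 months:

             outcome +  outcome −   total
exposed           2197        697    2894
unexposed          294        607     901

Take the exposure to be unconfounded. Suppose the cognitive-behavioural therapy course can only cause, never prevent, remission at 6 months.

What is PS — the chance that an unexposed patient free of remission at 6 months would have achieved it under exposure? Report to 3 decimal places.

PS ≈ 0.643

p₁ = P(outcome | exposed) = 2197/2894 = 0.75916
p₀ = P(outcome | unexposed) = 294/901 = 0.3263
Under exogeneity and monotonicity, PS = (p₁ − p₀)/(1 − p₀).
PS = (0.75916 − 0.3263) / 0.6737 ≈ 0.6425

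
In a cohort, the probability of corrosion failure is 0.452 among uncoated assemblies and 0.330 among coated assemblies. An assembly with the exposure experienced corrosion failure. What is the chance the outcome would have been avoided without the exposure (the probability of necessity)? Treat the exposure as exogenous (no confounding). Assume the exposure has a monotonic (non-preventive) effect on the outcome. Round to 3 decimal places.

Let p₁ = 0.452, p₀ = 0.33.
Under exogeneity and monotonicity, PN = (p₁ − p₀) / p₁.
PN = (0.452 − 0.33) / 0.452 = 0.122 / 0.452 ≈ 0.2699

PN ≈ 0.270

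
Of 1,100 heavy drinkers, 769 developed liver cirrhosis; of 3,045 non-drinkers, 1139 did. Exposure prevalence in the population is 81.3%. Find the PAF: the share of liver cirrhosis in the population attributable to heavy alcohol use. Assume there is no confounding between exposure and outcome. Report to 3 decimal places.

PAF ≈ 0.414

p₁ = P(outcome | exposed) = 769/1100 = 0.69909
p₀ = P(outcome | unexposed) = 1139/3045 = 0.37406
Overall risk P(Y=1) = π·p₁ + (1−π)·p₀ = 0.813×0.69909 + 0.187×0.37406 = 0.63831.
Under exogeneity, PAF = [P(Y=1) − p₀] / P(Y=1).
PAF = (0.63831 − 0.37406) / 0.63831 ≈ 0.4140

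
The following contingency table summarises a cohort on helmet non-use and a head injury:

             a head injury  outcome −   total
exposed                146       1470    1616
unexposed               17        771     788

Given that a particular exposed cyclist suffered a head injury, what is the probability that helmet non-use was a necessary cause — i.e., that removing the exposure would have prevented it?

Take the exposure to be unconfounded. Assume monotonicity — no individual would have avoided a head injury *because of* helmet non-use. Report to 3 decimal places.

PN ≈ 0.761

p₁ = P(outcome | exposed) = 146/1616 = 0.090347
p₀ = P(outcome | unexposed) = 17/788 = 0.021574
Under exogeneity and monotonicity, PN = (p₁ − p₀)/p₁.
PN = (0.090347 − 0.021574) / 0.090347 ≈ 0.7612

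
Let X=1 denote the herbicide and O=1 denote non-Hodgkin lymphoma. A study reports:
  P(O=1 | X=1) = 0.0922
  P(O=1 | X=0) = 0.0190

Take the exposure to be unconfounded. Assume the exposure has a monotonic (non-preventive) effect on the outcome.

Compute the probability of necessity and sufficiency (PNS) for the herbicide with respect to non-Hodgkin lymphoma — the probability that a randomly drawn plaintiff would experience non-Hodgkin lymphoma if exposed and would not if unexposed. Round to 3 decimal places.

PNS ≈ 0.073

Let p₁ = 0.0922, p₀ = 0.019.
Under exogeneity and monotonicity, PNS = p₁ − p₀.
PNS = 0.0922 − 0.019 = 0.0732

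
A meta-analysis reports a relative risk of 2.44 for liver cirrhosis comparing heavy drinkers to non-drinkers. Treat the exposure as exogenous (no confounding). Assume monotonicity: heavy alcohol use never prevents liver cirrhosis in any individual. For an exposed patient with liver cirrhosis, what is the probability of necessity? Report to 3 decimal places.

Under exogeneity and monotonicity, PN = (RR − 1) / RR = 1 − 1/RR.
PN = (2.44 − 1) / 2.44 = 1.44 / 2.44 ≈ 0.5902

PN ≈ 0.590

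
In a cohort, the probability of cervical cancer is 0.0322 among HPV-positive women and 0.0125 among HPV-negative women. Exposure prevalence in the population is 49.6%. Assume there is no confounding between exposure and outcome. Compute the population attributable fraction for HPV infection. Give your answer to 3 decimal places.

PAF ≈ 0.439

Let p₁ = 0.0322, p₀ = 0.0125.
Overall risk P(Y=1) = π·p₁ + (1−π)·p₀ = 0.496×0.0322 + 0.504×0.0125 = 0.022271.
Under exogeneity, PAF = [P(Y=1) − p₀] / P(Y=1).
PAF = (0.022271 − 0.0125) / 0.022271 ≈ 0.4387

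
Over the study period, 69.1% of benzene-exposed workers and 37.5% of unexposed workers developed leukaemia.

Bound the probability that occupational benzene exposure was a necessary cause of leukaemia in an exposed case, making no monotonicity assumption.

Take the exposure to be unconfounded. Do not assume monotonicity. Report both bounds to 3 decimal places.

p₁ = 0.691, p₀ = 0.375.
Under exogeneity alone the bounds on PN are max{0,(p₁−p₀)/p₁} ≤ PN ≤ min{1,(1−p₀)/p₁}.
  lower = (p₁ − p₀)/p₁ = 0.316 / 0.691 ≈ 0.4573
  upper = min{1, (1 − p₀)/p₁} = 0.625 / 0.691 ≈ 0.9045

0.457 ≤ PN ≤ 0.904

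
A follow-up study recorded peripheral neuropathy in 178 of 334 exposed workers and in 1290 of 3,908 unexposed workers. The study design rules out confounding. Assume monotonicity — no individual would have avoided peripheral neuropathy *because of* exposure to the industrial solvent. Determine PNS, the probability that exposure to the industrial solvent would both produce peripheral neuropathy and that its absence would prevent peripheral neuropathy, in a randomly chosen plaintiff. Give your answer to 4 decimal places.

p₁ = P(outcome | exposed) = 178/334 = 0.53293
p₀ = P(outcome | unexposed) = 1290/3908 = 0.33009
Under exogeneity and monotonicity, PNS = p₁ − p₀.
PNS = 0.53293 − 0.33009 = 0.20284

PNS ≈ 0.2028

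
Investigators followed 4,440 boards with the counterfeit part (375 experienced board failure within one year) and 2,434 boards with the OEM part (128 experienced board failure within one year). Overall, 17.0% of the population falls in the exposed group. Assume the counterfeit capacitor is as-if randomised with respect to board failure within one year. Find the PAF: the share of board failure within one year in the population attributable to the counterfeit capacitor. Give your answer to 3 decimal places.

PAF ≈ 0.093

p₁ = P(outcome | exposed) = 375/4440 = 0.084459
p₀ = P(outcome | unexposed) = 128/2434 = 0.052588
Overall risk P(Y=1) = π·p₁ + (1−π)·p₀ = 0.17×0.084459 + 0.83×0.052588 = 0.058006.
Under exogeneity, PAF = [P(Y=1) − p₀] / P(Y=1).
PAF = (0.058006 − 0.052588) / 0.058006 ≈ 0.0934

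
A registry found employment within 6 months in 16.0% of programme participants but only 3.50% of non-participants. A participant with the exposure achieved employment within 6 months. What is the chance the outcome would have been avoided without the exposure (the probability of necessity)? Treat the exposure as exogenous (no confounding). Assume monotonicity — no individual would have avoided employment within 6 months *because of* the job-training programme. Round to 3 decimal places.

p₁ = 0.16, p₀ = 0.035.
Under exogeneity and monotonicity, PN = (p₁ − p₀) / p₁.
PN = (0.16 − 0.035) / 0.16 = 0.125 / 0.16 ≈ 0.7812

PN ≈ 0.781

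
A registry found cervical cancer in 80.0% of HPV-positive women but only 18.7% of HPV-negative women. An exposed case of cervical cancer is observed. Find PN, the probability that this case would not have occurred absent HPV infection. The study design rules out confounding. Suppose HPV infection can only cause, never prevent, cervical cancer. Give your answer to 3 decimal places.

p₁ = 0.8, p₀ = 0.187.
Under exogeneity and monotonicity, PN = (p₁ − p₀) / p₁.
PN = (0.8 − 0.187) / 0.8 = 0.613 / 0.8 ≈ 0.7662

PN ≈ 0.766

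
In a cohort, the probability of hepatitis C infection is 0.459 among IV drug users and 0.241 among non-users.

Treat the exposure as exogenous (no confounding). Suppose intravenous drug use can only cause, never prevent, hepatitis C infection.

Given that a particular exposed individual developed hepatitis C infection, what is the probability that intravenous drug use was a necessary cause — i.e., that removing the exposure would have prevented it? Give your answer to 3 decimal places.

Let p₁ = 0.459, p₀ = 0.241.
Under exogeneity and monotonicity, PN = (p₁ − p₀) / p₁.
PN = (0.459 − 0.241) / 0.459 = 0.218 / 0.459 ≈ 0.4749

PN ≈ 0.475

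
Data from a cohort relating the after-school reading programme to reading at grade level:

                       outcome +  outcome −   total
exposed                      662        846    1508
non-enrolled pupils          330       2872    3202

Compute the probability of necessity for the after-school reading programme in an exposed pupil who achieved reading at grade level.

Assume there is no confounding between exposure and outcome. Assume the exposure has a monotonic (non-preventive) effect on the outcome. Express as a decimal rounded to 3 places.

PN ≈ 0.765

p₁ = P(outcome | exposed) = 662/1508 = 0.43899
p₀ = P(outcome | unexposed) = 330/3202 = 0.10306
Under exogeneity and monotonicity, PN = (p₁ − p₀) / p₁.
PN = (0.43899 − 0.10306) / 0.43899 = 0.33593 / 0.43899 ≈ 0.7652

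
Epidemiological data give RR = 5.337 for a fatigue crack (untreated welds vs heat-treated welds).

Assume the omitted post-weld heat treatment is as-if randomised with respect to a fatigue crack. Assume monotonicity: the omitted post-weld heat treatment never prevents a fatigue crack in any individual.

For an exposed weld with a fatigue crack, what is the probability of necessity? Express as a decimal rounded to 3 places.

Under exogeneity and monotonicity, PN = (RR − 1) / RR = 1 − 1/RR.
PN = (5.337 − 1) / 5.337 = 4.337 / 5.337 ≈ 0.8126

PN ≈ 0.813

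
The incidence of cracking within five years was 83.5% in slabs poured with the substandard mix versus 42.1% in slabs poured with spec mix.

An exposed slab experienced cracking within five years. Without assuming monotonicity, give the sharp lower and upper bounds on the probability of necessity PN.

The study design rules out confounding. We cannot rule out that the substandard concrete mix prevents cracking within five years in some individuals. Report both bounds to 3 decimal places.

0.496 ≤ PN ≤ 0.693

p₁ = 0.835, p₀ = 0.421.
Under exogeneity alone the bounds on PN are max{0,(p₁−p₀)/p₁} ≤ PN ≤ min{1,(1−p₀)/p₁}.
  lower = (p₁ − p₀)/p₁ = 0.414 / 0.835 ≈ 0.4958
  upper = min{1, (1 − p₀)/p₁} = 0.579 / 0.835 ≈ 0.6934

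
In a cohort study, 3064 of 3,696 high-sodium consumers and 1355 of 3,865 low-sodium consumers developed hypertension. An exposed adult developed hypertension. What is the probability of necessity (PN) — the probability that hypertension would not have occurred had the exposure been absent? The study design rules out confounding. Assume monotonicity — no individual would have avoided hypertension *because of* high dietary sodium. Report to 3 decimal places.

p₁ = P(outcome | exposed) = 3064/3696 = 0.829
p₀ = P(outcome | unexposed) = 1355/3865 = 0.35058
Under exogeneity and monotonicity, PN = (p₁ − p₀) / p₁.
PN = (0.829 − 0.35058) / 0.829 = 0.47842 / 0.829 ≈ 0.5771

PN ≈ 0.577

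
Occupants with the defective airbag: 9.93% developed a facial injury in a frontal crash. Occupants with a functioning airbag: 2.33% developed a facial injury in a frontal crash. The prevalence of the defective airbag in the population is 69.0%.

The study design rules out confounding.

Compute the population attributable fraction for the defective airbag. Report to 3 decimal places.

p₁ = 0.0993, p₀ = 0.0233.
Overall risk P(Y=1) = π·p₁ + (1−π)·p₀ = 0.69×0.0993 + 0.31×0.0233 = 0.07574.
Under exogeneity, PAF = [P(Y=1) − p₀] / P(Y=1).
PAF = (0.07574 − 0.0233) / 0.07574 ≈ 0.6924

PAF ≈ 0.692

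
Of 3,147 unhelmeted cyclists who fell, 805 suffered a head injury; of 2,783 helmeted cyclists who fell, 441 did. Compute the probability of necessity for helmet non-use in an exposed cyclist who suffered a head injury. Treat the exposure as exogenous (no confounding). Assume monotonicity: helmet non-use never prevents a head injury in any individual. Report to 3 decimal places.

PN ≈ 0.381

p₁ = P(outcome | exposed) = 805/3147 = 0.2558
p₀ = P(outcome | unexposed) = 441/2783 = 0.15846
Under exogeneity and monotonicity, PN = (p₁ − p₀) / p₁.
PN = (0.2558 − 0.15846) / 0.2558 = 0.097337 / 0.2558 ≈ 0.3805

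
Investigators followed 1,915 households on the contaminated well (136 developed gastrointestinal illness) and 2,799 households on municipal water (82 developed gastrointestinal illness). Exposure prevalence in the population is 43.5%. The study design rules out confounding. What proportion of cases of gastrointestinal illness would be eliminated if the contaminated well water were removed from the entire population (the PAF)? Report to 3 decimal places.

p₁ = P(outcome | exposed) = 136/1915 = 0.071018
p₀ = P(outcome | unexposed) = 82/2799 = 0.029296
Overall risk P(Y=1) = π·p₁ + (1−π)·p₀ = 0.435×0.071018 + 0.565×0.029296 = 0.047445.
Under exogeneity, PAF = [P(Y=1) − p₀] / P(Y=1).
PAF = (0.047445 − 0.029296) / 0.047445 ≈ 0.3825

PAF ≈ 0.383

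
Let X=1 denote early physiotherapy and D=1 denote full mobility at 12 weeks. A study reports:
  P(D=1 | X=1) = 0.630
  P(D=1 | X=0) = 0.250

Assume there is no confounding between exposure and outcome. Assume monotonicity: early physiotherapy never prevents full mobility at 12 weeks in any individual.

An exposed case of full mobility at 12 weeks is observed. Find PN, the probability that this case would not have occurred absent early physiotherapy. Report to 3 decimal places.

PN ≈ 0.603

Let p₁ = 0.63, p₀ = 0.25.
Under exogeneity and monotonicity, PN = (p₁ − p₀) / p₁.
PN = (0.63 − 0.25) / 0.63 = 0.38 / 0.63 ≈ 0.6032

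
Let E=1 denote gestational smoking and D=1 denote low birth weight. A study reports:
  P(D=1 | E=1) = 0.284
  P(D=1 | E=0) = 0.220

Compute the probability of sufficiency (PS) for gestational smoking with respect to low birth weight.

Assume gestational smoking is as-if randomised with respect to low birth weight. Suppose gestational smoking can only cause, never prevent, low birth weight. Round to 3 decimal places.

Let p₁ = 0.284, p₀ = 0.22.
Under exogeneity and monotonicity, PS = (p₁ − p₀) / (1 − p₀).
PS = (0.284 − 0.22) / (1 − 0.22) = 0.064 / 0.78 ≈ 0.0821

PS ≈ 0.082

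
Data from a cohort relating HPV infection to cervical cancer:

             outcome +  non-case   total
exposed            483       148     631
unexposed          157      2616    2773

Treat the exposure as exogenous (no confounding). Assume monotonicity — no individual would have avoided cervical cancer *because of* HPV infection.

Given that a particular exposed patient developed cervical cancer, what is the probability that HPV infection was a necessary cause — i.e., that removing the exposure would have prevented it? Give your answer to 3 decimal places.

p₁ = P(outcome | exposed) = 483/631 = 0.76545
p₀ = P(outcome | unexposed) = 157/2773 = 0.056617
Under exogeneity and monotonicity, PN = (p₁ − p₀)/p₁.
PN = (0.76545 − 0.056617) / 0.76545 ≈ 0.9260

PN ≈ 0.926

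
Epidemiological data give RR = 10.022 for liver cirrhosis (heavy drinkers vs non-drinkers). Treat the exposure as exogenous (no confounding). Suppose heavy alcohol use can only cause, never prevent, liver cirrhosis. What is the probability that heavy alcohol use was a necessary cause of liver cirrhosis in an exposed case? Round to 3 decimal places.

PN ≈ 0.900

Under exogeneity and monotonicity, PN = (RR − 1) / RR = 1 − 1/RR.
PN = (10.022 − 1) / 10.022 = 9.022 / 10.022 ≈ 0.9002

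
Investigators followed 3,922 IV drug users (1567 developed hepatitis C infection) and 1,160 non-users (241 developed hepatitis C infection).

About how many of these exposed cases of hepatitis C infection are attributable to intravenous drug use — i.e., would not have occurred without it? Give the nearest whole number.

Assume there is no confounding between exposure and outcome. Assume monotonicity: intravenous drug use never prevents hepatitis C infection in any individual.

about 752 cases

p₁ = P(outcome | exposed) = 1567/3922 = 0.39954
p₀ = P(outcome | unexposed) = 241/1160 = 0.20776
PN = (p₁ − p₀)/p₁ = (0.39954 − 0.20776) / 0.39954 ≈ 0.48001.
Attributable cases ≈ PN × (exposed cases) = 0.48001 × 1567 ≈ 752.17.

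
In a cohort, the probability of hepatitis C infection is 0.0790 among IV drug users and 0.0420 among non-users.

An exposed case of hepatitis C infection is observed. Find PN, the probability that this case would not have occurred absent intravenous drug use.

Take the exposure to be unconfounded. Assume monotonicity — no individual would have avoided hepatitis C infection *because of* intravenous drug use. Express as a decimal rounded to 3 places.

PN ≈ 0.468

Let p₁ = 0.079, p₀ = 0.042.
Under exogeneity and monotonicity, PN = (p₁ − p₀) / p₁.
PN = (0.079 − 0.042) / 0.079 = 0.037 / 0.079 ≈ 0.4684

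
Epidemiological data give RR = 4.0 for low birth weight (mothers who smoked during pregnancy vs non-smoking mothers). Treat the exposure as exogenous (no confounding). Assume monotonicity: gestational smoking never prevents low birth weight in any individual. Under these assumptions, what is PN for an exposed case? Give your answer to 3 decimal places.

Under exogeneity and monotonicity, PN = (RR − 1) / RR = 1 − 1/RR.
PN = (4.0 − 1) / 4.0 = 3 / 4.0 ≈ 0.7500

PN ≈ 0.750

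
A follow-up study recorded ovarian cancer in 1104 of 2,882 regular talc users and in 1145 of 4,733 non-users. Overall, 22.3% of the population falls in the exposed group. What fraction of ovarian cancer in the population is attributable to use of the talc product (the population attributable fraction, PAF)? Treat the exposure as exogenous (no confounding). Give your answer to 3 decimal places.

PAF ≈ 0.115

p₁ = P(outcome | exposed) = 1104/2882 = 0.38307
p₀ = P(outcome | unexposed) = 1145/4733 = 0.24192
Overall risk P(Y=1) = π·p₁ + (1−π)·p₀ = 0.223×0.38307 + 0.777×0.24192 = 0.27339.
Under exogeneity, PAF = [P(Y=1) − p₀] / P(Y=1).
PAF = (0.27339 − 0.24192) / 0.27339 ≈ 0.1151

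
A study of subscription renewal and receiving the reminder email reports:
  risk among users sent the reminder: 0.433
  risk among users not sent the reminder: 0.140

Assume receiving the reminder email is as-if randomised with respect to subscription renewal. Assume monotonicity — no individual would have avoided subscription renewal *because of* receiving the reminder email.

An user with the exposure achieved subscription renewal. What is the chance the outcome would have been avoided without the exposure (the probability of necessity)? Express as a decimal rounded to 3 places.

PN ≈ 0.677

Let p₁ = 0.433, p₀ = 0.14.
Under exogeneity and monotonicity, PN = (p₁ − p₀) / p₁.
PN = (0.433 − 0.14) / 0.433 = 0.293 / 0.433 ≈ 0.6767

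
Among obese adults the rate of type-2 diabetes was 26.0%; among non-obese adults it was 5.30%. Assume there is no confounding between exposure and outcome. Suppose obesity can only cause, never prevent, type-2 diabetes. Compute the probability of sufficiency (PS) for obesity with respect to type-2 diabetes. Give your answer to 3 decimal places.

PS ≈ 0.219

p₁ = 0.26, p₀ = 0.053.
Under exogeneity and monotonicity, PS = (p₁ − p₀) / (1 − p₀).
PS = (0.26 − 0.053) / (1 − 0.053) = 0.207 / 0.947 ≈ 0.2186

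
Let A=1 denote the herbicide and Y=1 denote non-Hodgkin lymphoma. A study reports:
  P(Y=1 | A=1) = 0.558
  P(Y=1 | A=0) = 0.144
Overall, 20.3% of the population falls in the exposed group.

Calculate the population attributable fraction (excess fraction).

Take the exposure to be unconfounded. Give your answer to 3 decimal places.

Let p₁ = 0.558, p₀ = 0.144.
Overall risk P(Y=1) = π·p₁ + (1−π)·p₀ = 0.203×0.558 + 0.797×0.144 = 0.22804.
Under exogeneity, PAF = [P(Y=1) − p₀] / P(Y=1).
PAF = (0.22804 − 0.144) / 0.22804 ≈ 0.3685

PAF ≈ 0.369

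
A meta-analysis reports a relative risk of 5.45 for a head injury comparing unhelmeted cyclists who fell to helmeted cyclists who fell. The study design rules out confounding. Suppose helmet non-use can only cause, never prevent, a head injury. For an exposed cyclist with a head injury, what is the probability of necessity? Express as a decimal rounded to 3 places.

Under exogeneity and monotonicity, PN = (RR − 1) / RR = 1 − 1/RR.
PN = (5.45 − 1) / 5.45 = 4.45 / 5.45 ≈ 0.8165

PN ≈ 0.817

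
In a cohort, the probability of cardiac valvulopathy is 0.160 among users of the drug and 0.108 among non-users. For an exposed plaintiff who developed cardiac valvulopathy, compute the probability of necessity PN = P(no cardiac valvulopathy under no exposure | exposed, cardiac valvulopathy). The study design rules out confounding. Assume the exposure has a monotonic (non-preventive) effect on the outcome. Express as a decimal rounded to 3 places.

Let p₁ = 0.16, p₀ = 0.108.
Under exogeneity and monotonicity, PN = (p₁ − p₀) / p₁.
PN = (0.16 − 0.108) / 0.16 = 0.052 / 0.16 ≈ 0.3250

PN ≈ 0.325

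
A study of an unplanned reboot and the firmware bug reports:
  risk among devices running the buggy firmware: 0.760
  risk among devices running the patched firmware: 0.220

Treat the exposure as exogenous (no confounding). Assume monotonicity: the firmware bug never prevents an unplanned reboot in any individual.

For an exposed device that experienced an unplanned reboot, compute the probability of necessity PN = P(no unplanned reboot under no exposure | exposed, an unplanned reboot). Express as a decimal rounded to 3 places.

Let p₁ = 0.76, p₀ = 0.22.
Under exogeneity and monotonicity, PN = (p₁ − p₀) / p₁.
PN = (0.76 − 0.22) / 0.76 = 0.54 / 0.76 ≈ 0.7105

PN ≈ 0.711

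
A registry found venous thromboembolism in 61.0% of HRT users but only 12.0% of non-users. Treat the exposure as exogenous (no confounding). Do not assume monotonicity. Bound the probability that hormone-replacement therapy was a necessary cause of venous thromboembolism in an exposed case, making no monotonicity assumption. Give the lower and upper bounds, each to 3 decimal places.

p₁ = 0.61, p₀ = 0.12.
Under exogeneity alone the bounds on PN are max{0,(p₁−p₀)/p₁} ≤ PN ≤ min{1,(1−p₀)/p₁}.
  lower = (p₁ − p₀)/p₁ = 0.49 / 0.61 ≈ 0.8033
  upper = min{1, (1 − p₀)/p₁} = 0.88 / 0.61 ≈ 1.4426 → capped at 1

0.803 ≤ PN ≤ 1.000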